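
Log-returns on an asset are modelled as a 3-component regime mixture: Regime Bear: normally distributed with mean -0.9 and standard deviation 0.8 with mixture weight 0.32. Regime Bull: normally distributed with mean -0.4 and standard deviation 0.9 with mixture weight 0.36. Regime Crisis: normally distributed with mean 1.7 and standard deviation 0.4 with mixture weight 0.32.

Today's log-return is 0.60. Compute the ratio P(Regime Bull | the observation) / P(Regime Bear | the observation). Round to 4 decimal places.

Only the two components matter; the odds are (π_i f_i(x)) / (π_j f_j(x)).
Component likelihoods at x = 0.60:
  f_Bear = 0.0859828
  f_Bull = 0.239103
  f_Crisis = 0.0227339
0.086077 / 0.0275145 ≈ 3.1284

3.1284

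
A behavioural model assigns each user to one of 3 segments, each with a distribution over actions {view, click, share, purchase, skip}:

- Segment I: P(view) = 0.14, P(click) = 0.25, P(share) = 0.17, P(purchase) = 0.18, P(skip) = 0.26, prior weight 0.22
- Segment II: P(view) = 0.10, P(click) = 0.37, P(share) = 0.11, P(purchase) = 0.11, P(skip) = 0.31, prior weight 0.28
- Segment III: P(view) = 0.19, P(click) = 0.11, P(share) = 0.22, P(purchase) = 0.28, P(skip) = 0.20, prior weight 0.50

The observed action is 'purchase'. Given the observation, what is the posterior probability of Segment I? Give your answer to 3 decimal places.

0.188

Apply Bayes' rule: the posterior for each component is proportional to its prior times its likelihood at x.
Categorical probabilities:
  f_I = P(purchase | comp) = 0.18
  f_II = P(purchase | comp) = 0.11
  f_III = P(purchase | comp) = 0.28
Multiply by the mixture weights:
  P(Z=I)·f_I = 0.22 × 0.18 = 0.0396
  P(Z=II)·f_II = 0.28 × 0.11 = 0.0308
  P(Z=III)·f_III = 0.50 × 0.28 = 0.14
Marginal: 0.0396 + 0.0308 + 0.14 = 0.2104
P(Segment I | data) = 0.0396 / 0.2104 ≈ 0.188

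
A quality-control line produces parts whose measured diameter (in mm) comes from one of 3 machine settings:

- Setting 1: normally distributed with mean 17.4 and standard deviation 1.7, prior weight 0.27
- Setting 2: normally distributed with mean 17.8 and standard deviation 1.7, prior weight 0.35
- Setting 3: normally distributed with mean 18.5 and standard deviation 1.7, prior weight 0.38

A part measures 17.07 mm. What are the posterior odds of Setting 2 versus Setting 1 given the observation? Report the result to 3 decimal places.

Since P(k|x) ∝ P(Z=k) f_k(x), the posterior odds are P(Z=i) f_i(x) / (P(Z=j) f_j(x)).
Evaluate each component's likelihood at the observed value:
  L_1 = 0.230292
  L_2 = 0.214003
  L_3 = 0.164745
Odds = (0.35/0.27) × (0.214003/0.230292) = 1.2963 × 0.92927 ≈ 1.205

1.205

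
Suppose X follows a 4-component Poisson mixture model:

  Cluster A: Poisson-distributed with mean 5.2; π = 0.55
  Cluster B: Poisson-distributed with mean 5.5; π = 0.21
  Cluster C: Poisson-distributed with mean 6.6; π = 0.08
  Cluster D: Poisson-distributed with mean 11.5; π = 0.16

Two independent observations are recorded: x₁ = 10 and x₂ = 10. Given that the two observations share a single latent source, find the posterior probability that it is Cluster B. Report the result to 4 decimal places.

P(component k | x) = π_k·f_k(x) / marginal(x), where marginal(x) = Σ_j π_j·f_j(x).
Since both observations come from the same component, the likelihood for component k is f_k(x₁)·f_k(x₂).
  L_A = [e^(−5.2)·5.2^10/10! = 0.0219755] × [0.0219755] = 0.000482923
  L_B = [e^(−5.5)·5.5^10/10! = 0.0285262] × [0.0285262] = 0.000813745
  L_C = [e^(−6.6)·6.6^10/10! = 0.058794] × [0.058794] = 0.00345673
  L_D = [e^(−11.5)·11.5^10/10! = 0.112935] × [0.112935] = 0.0127543
Prior × likelihood for each component:
  π_A·L_A = 0.55 × 0.000482923 = 0.000265608
  π_B·L_B = 0.21 × 0.000813745 = 0.000170886
  π_C·L_C = 0.08 × 0.00345673 = 0.000276538
  π_D·L_D = 0.16 × 0.0127543 = 0.00204069
Marginal: 0.000265608 + 0.000170886 + 0.000276538 + 0.00204069 = 0.00275373
P(Cluster B | x) = 0.000170886 / 0.00275373 ≈ 0.0621

0.0621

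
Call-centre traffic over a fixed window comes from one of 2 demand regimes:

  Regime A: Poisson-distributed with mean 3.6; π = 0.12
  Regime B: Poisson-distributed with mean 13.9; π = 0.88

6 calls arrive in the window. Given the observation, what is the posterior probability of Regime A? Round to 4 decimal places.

By Bayes' theorem, P(k | x) = P(Z=k) f_k(x) / Σ_j P(Z=j) f_j(x).
Component likelihoods at x = 6 calls:
  f_A = 0.0826081
  f_B = 0.00920583
Weight by the priors:
  P(Z=A)·f_A = 0.12 × 0.0826081 = 0.00991297
  P(Z=B)·f_B = 0.88 × 0.00920583 = 0.00810113
Evidence: 0.00991297 + 0.00810113 = 0.0180141
Responsibility of Regime A: 0.00991297 / 0.0180141 ≈ 0.5503

0.5503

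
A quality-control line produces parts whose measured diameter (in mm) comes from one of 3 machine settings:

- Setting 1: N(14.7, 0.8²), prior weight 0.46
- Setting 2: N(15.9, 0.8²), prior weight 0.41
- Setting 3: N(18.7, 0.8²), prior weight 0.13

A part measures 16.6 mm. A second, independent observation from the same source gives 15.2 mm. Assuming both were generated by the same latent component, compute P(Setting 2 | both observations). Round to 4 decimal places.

0.8943

By Bayes' theorem, P(k | x) = w_k f_k(x) / Σ_j w_j f_j(x).
Since both observations come from the same component, the likelihood for component k is f_k(x₁)·f_k(x₂).
  p_1 = [0.0297149] × [0.410201] = 0.0121891
  p_2 = [0.340069] × [0.340069] = 0.115647
  p_3 = [0.0159052] × [3.47925e-05] = 5.53383e-07
Prior × likelihood for each component:
  w_1·p_1 = 0.46 × 0.0121891 = 0.00560698
  w_2·p_2 = 0.41 × 0.115647 = 0.0474152
  w_3·p_3 = 0.13 × 5.53383e-07 = 7.19398e-08
Denominator: 0.00560698 + 0.0474152 + 7.19398e-08 = 0.0530222
P(Setting 2 | x) ≈ 0.8943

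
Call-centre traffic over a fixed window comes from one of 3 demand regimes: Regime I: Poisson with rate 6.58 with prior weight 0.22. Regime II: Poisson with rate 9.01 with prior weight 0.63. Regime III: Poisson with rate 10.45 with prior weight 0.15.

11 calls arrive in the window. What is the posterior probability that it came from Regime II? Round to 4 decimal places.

The responsibility of component k is P(Z=k) f_k(x) divided by Σ_j P(Z=j) f_j(x).
Component likelihoods at x = 11 calls:
  L_I = e^(−6.58)·6.58^11/11! = 0.0348074
  L_II = e^(−9.01)·9.01^11/11! = 0.0972352
  L_III = e^(−10.45)·10.45^11/11! = 0.117692
Unnormalised posteriors:
  P(Z=I)·L_I = 0.22 × 0.0348074 = 0.00765763
  P(Z=II)·L_II = 0.63 × 0.0972352 = 0.0612582
  P(Z=III)·L_III = 0.15 × 0.117692 = 0.0176538
Evidence: 0.00765763 + 0.0612582 + 0.0176538 = 0.0865696
So the posterior for Regime II is 0.0612582 / 0.0865696 ≈ 0.7076.

0.7076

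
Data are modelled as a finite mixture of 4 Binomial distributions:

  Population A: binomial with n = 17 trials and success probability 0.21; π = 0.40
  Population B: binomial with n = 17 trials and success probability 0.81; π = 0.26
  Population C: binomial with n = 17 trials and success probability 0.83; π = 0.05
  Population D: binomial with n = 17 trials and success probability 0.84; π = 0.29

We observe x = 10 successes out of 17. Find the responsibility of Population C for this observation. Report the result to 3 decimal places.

The responsibility of component k is P(Z=k) f_k(x) divided by Σ_j P(Z=j) f_j(x).
Binomial probabilities:
  p_A = C(17,10)·0.21^10·0.79^7 = 19448·1.66799e-07·0.192039 = 0.000622956
  p_B = C(17,10)·0.81^10·0.19^7 = 19448·0.121577·8.93872e-06 = 0.0211349
  p_C = C(17,10)·0.83^10·0.17^7 = 19448·0.15516·4.10339e-06 = 0.0123822
  p_D = C(17,10)·0.84^10·0.16^7 = 19448·0.174901·2.68435e-06 = 0.00913078
Weight by the priors:
  P(Z=A)·p_A = 0.40 × 0.000622956 = 0.000249182
  P(Z=B)·p_B = 0.26 × 0.0211349 = 0.00549508
  P(Z=C)·p_C = 0.05 × 0.0123822 = 0.000619111
  P(Z=D)·p_D = 0.29 × 0.00913078 = 0.00264793
Sum: 0.000249182 + 0.00549508 + 0.000619111 + 0.00264793 = 0.00901129
P(Population C | the observation) ≈ 0.069

0.069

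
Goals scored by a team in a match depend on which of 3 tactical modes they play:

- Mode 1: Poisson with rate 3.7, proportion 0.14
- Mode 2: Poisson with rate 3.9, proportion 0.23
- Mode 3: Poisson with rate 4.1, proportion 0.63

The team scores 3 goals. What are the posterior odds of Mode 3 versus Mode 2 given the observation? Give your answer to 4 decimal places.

2.6056

Posterior odds = (π_i f_i(x)) / (π_j f_j(x)); the normalising sum cancels.
Evaluate each component's likelihood at the observed value:
  L_1 = 0.20872
  L_2 = 0.200122
  L_3 = 0.190368
0.119932 / 0.046028 ≈ 2.6056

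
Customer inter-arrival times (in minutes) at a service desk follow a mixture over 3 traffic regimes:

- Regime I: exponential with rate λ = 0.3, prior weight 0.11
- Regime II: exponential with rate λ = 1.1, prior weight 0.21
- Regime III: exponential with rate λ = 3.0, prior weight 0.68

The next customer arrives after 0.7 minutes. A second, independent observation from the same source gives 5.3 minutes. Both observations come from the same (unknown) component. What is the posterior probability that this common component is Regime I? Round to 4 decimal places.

By Bayes' theorem, P(k | x) = P(Z=k) f_k(x) / Σ_j P(Z=j) f_j(x).
Since both observations come from the same component, the likelihood for component k is f_k(x₁)·f_k(x₂).
  f_I = [0.3·e^(−0.3·0.7) = 0.3·e^(−0.2100) = 0.243175] × [0.0611777] = 0.0148769
  f_II = [1.1·e^(−1.1·0.7) = 1.1·e^(−0.7700) = 0.509314] × [0.00323188] = 0.00164605
  f_III = [3.0·e^(−3.0·0.7) = 3.0·e^(−2.1000) = 0.367369] × [3.73112e-07] = 1.3707e-07
Unnormalised posteriors:
  P(Z=I)·f_I = 0.11 × 0.0148769 = 0.00163646
  P(Z=II)·f_II = 0.21 × 0.00164605 = 0.00034567
  P(Z=III)·f_III = 0.68 × 1.3707e-07 = 9.32075e-08
Marginal: 0.00163646 + 0.00034567 + 9.32075e-08 = 0.00198222
P(Regime I | data) ≈ 0.8256

0.8256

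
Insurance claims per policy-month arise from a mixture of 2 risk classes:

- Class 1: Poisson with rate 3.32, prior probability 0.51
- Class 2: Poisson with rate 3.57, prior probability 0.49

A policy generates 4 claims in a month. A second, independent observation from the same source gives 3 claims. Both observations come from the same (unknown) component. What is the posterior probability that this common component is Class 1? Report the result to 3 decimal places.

0.508

Apply Bayes' rule: the posterior for each component is proportional to its prior times its likelihood at x.
Since both observations come from the same component, the likelihood for component k is f_k(x₁)·f_k(x₂).
  L_1 = [0.183014] × [0.220498] = 0.0403542
  L_2 = [0.190559] × [0.213512] = 0.0406867
Weight by the priors:
  π_1·L_1 = 0.51 × 0.0403542 = 0.0205806
  π_2·L_2 = 0.49 × 0.0406867 = 0.0199365
Sum: 0.0205806 + 0.0199365 = 0.0405171
P(Class 1 | x₁,x₂) = 0.0205806 / 0.0405171 ≈ 0.508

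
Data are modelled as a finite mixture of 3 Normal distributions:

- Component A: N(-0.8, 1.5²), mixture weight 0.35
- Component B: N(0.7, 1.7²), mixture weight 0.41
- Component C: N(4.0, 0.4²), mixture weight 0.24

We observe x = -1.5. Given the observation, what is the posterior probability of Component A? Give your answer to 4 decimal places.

0.6672

Posterior ∝ prior × likelihood, so P(k | x) ∝ w_k f_k(x); normalise over all components.
Evaluate each component's likelihood at the observed value:
  L_A = 0.238522
  L_B = 0.101577
  L_C = 8.79933e-42
Unnormalised posteriors:
  w_A·L_A = 0.35 × 0.238522 = 0.0834828
  w_B·L_B = 0.41 × 0.101577 = 0.0416466
  w_C·L_C = 0.24 × 8.79933e-42 = 2.11184e-42
Evidence: 0.0834828 + 0.0416466 + 2.11184e-42 = 0.125129
So the posterior for Component A is 0.0834828 / 0.125129 ≈ 0.6672.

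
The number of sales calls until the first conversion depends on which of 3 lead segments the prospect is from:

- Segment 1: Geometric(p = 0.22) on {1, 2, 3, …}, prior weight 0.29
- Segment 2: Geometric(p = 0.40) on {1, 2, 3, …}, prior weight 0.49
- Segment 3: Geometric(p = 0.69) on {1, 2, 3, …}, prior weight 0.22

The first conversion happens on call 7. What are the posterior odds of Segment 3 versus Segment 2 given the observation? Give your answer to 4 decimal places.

0.0147

Since P(k|x) ∝ P(Z=k) f_k(x), the posterior odds are P(Z=i) f_i(x) / (P(Z=j) f_j(x)).
Geometric probabilities:
  f_1 = 0.0495439
  f_2 = 0.0186624
  f_3 = 0.000612378
Odds = (0.22/0.49) × (0.000612378/0.0186624) = 0.44898 × 0.0328134 ≈ 0.0147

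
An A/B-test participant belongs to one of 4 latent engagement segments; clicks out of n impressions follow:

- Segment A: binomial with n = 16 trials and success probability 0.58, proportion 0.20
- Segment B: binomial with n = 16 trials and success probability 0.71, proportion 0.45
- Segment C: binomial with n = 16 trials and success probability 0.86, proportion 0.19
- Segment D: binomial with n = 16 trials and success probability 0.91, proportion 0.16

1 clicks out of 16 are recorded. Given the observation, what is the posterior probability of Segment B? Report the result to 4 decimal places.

Posterior ∝ prior × likelihood, so P(k | x) ∝ P(Z=k) f_k(x); normalise over all components.
Evaluate each component's likelihood at the observed value:
  L_A = C(16,1)·0.58^1·0.42^15 = 16·0.58·2.23223e-06 = 2.07151e-05
  L_B = C(16,1)·0.71^1·0.29^15 = 16·0.71·8.62919e-09 = 9.80276e-08
  L_C = C(16,1)·0.86^1·0.14^15 = 16·0.86·1.55568e-13 = 2.14062e-12
  L_D = C(16,1)·0.91^1·0.09^15 = 16·0.91·2.05891e-16 = 2.99777e-15
Prior × likelihood for each component:
  P(Z=A)·L_A = 0.20 × 2.07151e-05 = 4.14302e-06
  P(Z=B)·L_B = 0.45 × 9.80276e-08 = 4.41124e-08
  P(Z=C)·L_C = 0.19 × 2.14062e-12 = 4.06717e-13
  P(Z=D)·L_D = 0.16 × 2.99777e-15 = 4.79644e-16
Sum: 4.14302e-06 + 4.41124e-08 + 4.06717e-13 + 4.79644e-16 = 4.18714e-06
Responsibility of Segment B: 4.41124e-08 / 4.18714e-06 ≈ 0.0105

0.0105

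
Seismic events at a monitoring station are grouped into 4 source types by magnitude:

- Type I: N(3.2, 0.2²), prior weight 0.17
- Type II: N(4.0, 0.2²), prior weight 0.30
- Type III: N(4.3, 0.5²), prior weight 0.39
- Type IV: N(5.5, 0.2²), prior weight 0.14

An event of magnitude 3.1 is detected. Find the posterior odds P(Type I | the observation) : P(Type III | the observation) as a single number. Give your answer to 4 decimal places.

17.1319

Posterior odds = (w_i f_i(x)) / (w_j f_j(x)); the normalising sum cancels.
Normal densities:
  L_I = 1.76033
  L_II = 7.99187e-05
  L_III = 0.0447891
  L_IV = 1.07319e-31
Odds = (0.17/0.39) × (1.76033/0.0447891) = 0.435897 × 39.3026 ≈ 17.1319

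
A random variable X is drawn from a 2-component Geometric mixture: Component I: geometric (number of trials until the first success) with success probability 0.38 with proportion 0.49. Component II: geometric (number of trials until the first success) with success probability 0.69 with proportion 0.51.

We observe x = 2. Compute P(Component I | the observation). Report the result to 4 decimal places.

By Bayes' theorem, P(k | x) = π_k f_k(x) / Σ_j π_j f_j(x).
Geometric probabilities:
  f_I = 0.2356
  f_II = 0.2139
Multiply by the mixture weights:
  π_I·f_I = 0.49 × 0.2356 = 0.115444
  π_II·f_II = 0.51 × 0.2139 = 0.109089
Evidence: 0.115444 + 0.109089 = 0.224533
So the posterior for Component I is 0.115444 / 0.224533 ≈ 0.5142.

0.5142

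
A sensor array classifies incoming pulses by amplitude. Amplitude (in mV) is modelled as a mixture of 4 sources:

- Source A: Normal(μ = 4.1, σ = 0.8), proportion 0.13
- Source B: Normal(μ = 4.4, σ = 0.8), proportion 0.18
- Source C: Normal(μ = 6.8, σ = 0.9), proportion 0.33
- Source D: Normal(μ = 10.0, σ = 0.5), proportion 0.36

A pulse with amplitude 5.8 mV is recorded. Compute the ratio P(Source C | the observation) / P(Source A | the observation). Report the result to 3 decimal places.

11.638

Posterior odds = (P(Z=i) f_i(x)) / (P(Z=j) f_j(x)); the normalising sum cancels.
Component likelihoods at x = 5.8 mV:
  f_A = 0.0521512
  f_B = 0.107847
  f_C = 0.239103
  f_D = 3.80216e-16
Posterior odds = (P(Z=C)·f_C) / (P(Z=A)·f_A) = (0.33·0.239103) / (0.13·0.0521512) = 0.0789039 / 0.00677966 ≈ 11.638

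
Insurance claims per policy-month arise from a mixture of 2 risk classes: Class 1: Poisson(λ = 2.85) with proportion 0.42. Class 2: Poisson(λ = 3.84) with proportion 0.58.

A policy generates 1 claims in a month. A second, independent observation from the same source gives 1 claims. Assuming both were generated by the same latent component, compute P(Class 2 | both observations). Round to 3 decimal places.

Posterior ∝ prior × likelihood, so P(k | x) ∝ π_k f_k(x); normalise over all components.
Since both observations come from the same component, the likelihood for component k is f_k(x₁)·f_k(x₂).
  p_1 = [0.164856] × [0.164856] = 0.0271776
  p_2 = [0.0825354] × [0.0825354] = 0.0068121
Prior × likelihood for each component:
  π_1·p_1 = 0.42 × 0.0271776 = 0.0114146
  π_2·p_2 = 0.58 × 0.0068121 = 0.00395102
Denominator: 0.0114146 + 0.00395102 = 0.0153656
P(Class 2 | x₁, x₂) = 0.00395102 / 0.0153656 ≈ 0.257

0.257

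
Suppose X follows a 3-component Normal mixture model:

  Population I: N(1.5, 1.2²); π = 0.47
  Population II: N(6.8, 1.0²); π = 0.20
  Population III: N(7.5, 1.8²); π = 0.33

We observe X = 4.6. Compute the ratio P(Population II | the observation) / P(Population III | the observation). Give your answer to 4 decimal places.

0.3552

Since P(k|x) ∝ w_k f_k(x), the posterior odds are w_i f_i(x) / (w_j f_j(x)).
Evaluate each component's likelihood at the observed value:
  p_I = 0.0118188
  p_II = 0.0354746
  p_III = 0.0605331
Posterior odds = (w_II·p_II) / (w_III·p_III) = (0.20·0.0354746) / (0.33·0.0605331) = 0.00709492 / 0.0199759 ≈ 0.3552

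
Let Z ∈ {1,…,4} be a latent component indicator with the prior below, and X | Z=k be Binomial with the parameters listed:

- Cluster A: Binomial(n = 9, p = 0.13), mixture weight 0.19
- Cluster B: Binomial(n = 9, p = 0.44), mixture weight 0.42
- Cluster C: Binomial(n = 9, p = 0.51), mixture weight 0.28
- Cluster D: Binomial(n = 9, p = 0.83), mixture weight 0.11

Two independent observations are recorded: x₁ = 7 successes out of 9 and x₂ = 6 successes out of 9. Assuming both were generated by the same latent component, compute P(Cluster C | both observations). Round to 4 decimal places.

Apply Bayes' rule: the posterior for each component is proportional to its prior times its likelihood at x.
Since both observations come from the same component, the likelihood for component k is f_k(x₁)·f_k(x₂).
  p_A = [C(9,7)·0.13^7·0.87^2 = 36·6.27485e-07·0.7569 = 1.7098e-05] × [0.000266991] = 4.56501e-09
  p_B = [C(9,7)·0.44^7·0.56^2 = 36·0.00319278·0.3136 = 0.0360452] × [0.107043] = 0.0038584
  p_C = [C(9,7)·0.51^7·0.49^2 = 36·0.00897411·0.2401 = 0.0775686] × [0.173896] = 0.0134888
  p_D = [C(9,7)·0.83^7·0.17^2 = 36·0.271361·0.0289 = 0.282323] × [0.134926] = 0.0380927
Unnormalised posteriors:
  π_A·p_A = 0.19 × 4.56501e-09 = 8.67352e-10
  π_B·p_B = 0.42 × 0.0038584 = 0.00162053
  π_C·p_C = 0.28 × 0.0134888 = 0.00377687
  π_D·p_D = 0.11 × 0.0380927 = 0.0041902
Marginal: 8.67352e-10 + 0.00162053 + 0.00377687 + 0.0041902 = 0.0095876
P(Cluster C | data) = 0.00377687 / 0.0095876 ≈ 0.3939

0.3939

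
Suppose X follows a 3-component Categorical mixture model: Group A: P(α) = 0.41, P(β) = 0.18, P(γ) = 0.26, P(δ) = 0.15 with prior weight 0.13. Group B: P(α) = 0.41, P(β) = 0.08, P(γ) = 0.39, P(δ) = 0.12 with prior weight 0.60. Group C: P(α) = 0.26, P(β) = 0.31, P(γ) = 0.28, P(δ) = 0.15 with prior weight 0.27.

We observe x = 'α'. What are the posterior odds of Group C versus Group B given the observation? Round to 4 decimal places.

Since P(k|x) ∝ π_k f_k(x), the posterior odds are π_i f_i(x) / (π_j f_j(x)).
Evaluate each component's likelihood at the observed value:
  p_A = P(α | comp) = 0.41
  p_B = P(α | comp) = 0.41
  p_C = P(α | comp) = 0.26
0.0702 / 0.246 ≈ 0.2854

0.2854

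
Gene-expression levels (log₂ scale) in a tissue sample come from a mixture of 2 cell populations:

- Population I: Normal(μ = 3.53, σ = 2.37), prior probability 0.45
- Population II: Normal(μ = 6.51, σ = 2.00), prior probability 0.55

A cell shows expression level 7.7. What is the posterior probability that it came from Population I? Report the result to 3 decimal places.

Apply Bayes' rule: the posterior for each component is proportional to its prior times its likelihood at x.
Component likelihoods at x = 7.7:
  p_I = (1/(2.37·√(2π)))·exp(−(7.7−3.53)²/(2·2.37²)) = 0.168330·exp(-1.54791) = 0.0358025
  p_II = (1/(2.00·√(2π)))·exp(−(7.7−6.51)²/(2·2.00²)) = 0.199471·exp(-0.17701) = 0.167111
Unnormalised posteriors:
  P(Z=I)·p_I = 0.45 × 0.0358025 = 0.0161111
  P(Z=II)·p_II = 0.55 × 0.167111 = 0.0919109
Denominator: 0.0161111 + 0.0919109 = 0.108022
P(Population I | the observation) ≈ 0.149

0.149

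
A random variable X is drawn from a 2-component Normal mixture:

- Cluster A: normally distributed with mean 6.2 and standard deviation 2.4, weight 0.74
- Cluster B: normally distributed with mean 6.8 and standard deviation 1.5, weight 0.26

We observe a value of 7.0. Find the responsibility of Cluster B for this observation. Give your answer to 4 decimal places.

Posterior ∝ prior × likelihood, so P(k | x) ∝ w_k f_k(x); normalise over all components.
Component likelihoods at x = 7.0:
  L_A = 0.157243
  L_B = 0.263608
Multiply by the mixture weights:
  w_A·L_A = 0.74 × 0.157243 = 0.11636
  w_B·L_B = 0.26 × 0.263608 = 0.0685381
Normaliser: 0.11636 + 0.0685381 = 0.184898
P(Cluster B | data) = 0.0685381 / 0.184898 ≈ 0.3707

0.3707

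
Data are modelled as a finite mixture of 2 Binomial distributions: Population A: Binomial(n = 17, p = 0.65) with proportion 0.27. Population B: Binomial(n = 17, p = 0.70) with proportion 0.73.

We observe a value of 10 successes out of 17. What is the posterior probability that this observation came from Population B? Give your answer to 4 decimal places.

Apply Bayes' rule: the posterior for each component is proportional to its prior times its likelihood at x.
Component likelihoods at x = 10 successes out of 17:
  f_A = C(17,10)·0.65^10·0.35^7 = 19448·0.0134627·0.000643393 = 0.168455
  f_B = C(17,10)·0.70^10·0.30^7 = 19448·0.0282475·0.0002187 = 0.120145
Unnormalised posteriors:
  π_A·f_A = 0.27 × 0.168455 = 0.0454829
  π_B·f_B = 0.73 × 0.120145 = 0.0877055
Evidence: 0.0454829 + 0.0877055 = 0.133188
So the posterior for Population B is 0.0877055 / 0.133188 ≈ 0.6585.

0.6585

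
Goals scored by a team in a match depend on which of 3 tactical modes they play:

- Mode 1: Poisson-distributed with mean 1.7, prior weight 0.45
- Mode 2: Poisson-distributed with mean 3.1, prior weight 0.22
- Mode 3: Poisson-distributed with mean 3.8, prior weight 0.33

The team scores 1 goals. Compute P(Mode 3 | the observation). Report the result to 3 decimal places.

The responsibility of component k is P(Z=k) f_k(x) divided by Σ_j P(Z=j) f_j(x).
Poisson probabilities:
  p_1 = e^(−1.7)·1.7^1/1! = 0.310562
  p_2 = e^(−3.1)·3.1^1/1! = 0.139653
  p_3 = e^(−3.8)·3.8^1/1! = 0.0850089
Multiply by the mixture weights:
  P(Z=1)·p_1 = 0.45 × 0.310562 = 0.139753
  P(Z=2)·p_2 = 0.22 × 0.139653 = 0.0307236
  P(Z=3)·p_3 = 0.33 × 0.0850089 = 0.0280529
Normaliser: 0.139753 + 0.0307236 + 0.0280529 = 0.198529
P(Mode 3 | x) ≈ 0.141

0.141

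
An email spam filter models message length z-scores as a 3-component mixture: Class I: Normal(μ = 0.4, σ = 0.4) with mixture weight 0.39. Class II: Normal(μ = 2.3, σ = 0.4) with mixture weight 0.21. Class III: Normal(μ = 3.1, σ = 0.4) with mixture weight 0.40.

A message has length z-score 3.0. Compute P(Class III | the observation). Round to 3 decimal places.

The responsibility of component k is π_k f_k(x) divided by Σ_j π_j f_j(x).
Normal densities:
  L_I = (1/(0.4·√(2π)))·exp(−(3.0−0.4)²/(2·0.4²)) = 0.997356·exp(-21.12500) = 6.67389e-10
  L_II = (1/(0.4·√(2π)))·exp(−(3.0−2.3)²/(2·0.4²)) = 0.997356·exp(-1.53125) = 0.215693
  L_III = (1/(0.4·√(2π)))·exp(−(3.0−3.1)²/(2·0.4²)) = 0.997356·exp(-0.03125) = 0.96667
Weight by the priors:
  π_I·L_I = 0.39 × 6.67389e-10 = 2.60282e-10
  π_II·L_II = 0.21 × 0.215693 = 0.0452956
  π_III·L_III = 0.40 × 0.96667 = 0.386668
Marginal: 2.60282e-10 + 0.0452956 + 0.386668 = 0.431964
P(Class III | the observation) ≈ 0.895

0.895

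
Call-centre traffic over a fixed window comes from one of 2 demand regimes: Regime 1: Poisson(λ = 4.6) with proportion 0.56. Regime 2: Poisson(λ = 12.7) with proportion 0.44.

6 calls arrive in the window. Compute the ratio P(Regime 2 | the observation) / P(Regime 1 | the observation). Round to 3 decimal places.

0.106

The posterior odds equal the prior odds times the likelihood ratio: (P(Z=i)/P(Z=j))·(f_i(x)/f_j(x)).
Component likelihoods at x = 6 calls:
  p_1 = e^(−4.6)·4.6^6/6! = 0.13227
  p_2 = e^(−12.7)·12.7^6/6! = 0.0177807
Odds = (0.44/0.56) × (0.0177807/0.13227) = 0.785714 × 0.134428 ≈ 0.106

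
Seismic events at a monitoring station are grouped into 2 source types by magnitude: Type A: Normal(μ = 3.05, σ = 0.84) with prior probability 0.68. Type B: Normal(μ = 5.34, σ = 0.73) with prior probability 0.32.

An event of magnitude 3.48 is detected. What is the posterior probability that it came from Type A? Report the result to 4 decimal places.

0.9765

By Bayes' theorem, P(k | x) = π_k f_k(x) / Σ_j π_j f_j(x).
Normal densities:
  p_A = (1/(0.84·√(2π)))·exp(−(3.48−3.05)²/(2·0.84²)) = 0.474931·exp(-0.13102) = 0.416608
  p_B = (1/(0.73·√(2π)))·exp(−(3.48−5.34)²/(2·0.73²)) = 0.546496·exp(-3.24601) = 0.0212746
Multiply by the mixture weights:
  π_A·p_A = 0.68 × 0.416608 = 0.283294
  π_B·p_B = 0.32 × 0.0212746 = 0.00680788
Normaliser: 0.283294 + 0.00680788 = 0.290102
P(Type A | 3.48) = 0.283294 / 0.290102 ≈ 0.9765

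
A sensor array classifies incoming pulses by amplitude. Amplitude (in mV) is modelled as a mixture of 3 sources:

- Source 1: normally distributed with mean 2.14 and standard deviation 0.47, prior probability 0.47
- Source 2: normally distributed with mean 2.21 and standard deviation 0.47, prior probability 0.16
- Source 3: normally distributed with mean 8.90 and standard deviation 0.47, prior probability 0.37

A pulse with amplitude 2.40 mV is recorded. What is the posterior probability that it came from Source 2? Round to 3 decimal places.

Apply Bayes' rule: the posterior for each component is proportional to its prior times its likelihood at x.
Normal densities:
  p_1 = (1/(0.47·√(2π)))·exp(−(2.40−2.14)²/(2·0.47²)) = 0.848813·exp(-0.15301) = 0.728384
  p_2 = (1/(0.47·√(2π)))·exp(−(2.40−2.21)²/(2·0.47²)) = 0.848813·exp(-0.08171) = 0.782214
  p_3 = (1/(0.47·√(2π)))·exp(−(2.40−8.90)²/(2·0.47²)) = 0.848813·exp(-95.63151) = 2.49216e-42
Unnormalised posteriors:
  P(Z=1)·p_1 = 0.47 × 0.728384 = 0.342341
  P(Z=2)·p_2 = 0.16 × 0.782214 = 0.125154
  P(Z=3)·p_3 = 0.37 × 2.49216e-42 = 9.221e-43
Marginal: 0.342341 + 0.125154 + 9.221e-43 = 0.467495
P(Source 2 | data) = 0.125154 / 0.467495 ≈ 0.268

0.268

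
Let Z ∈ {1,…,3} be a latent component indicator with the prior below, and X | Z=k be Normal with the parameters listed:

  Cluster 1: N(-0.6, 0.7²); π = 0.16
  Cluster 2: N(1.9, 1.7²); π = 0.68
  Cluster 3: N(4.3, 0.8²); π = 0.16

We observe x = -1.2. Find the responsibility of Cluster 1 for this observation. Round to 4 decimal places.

0.6760

Posterior ∝ prior × likelihood, so P(k | x) ∝ w_k f_k(x); normalise over all components.
Normal densities:
  L_1 = (1/(0.7·√(2π)))·exp(−(-1.2−-0.6)²/(2·0.7²)) = 0.569918·exp(-0.36735) = 0.394707
  L_2 = (1/(1.7·√(2π)))·exp(−(-1.2−1.9)²/(2·1.7²)) = 0.234672·exp(-1.66263) = 0.0445031
  L_3 = (1/(0.8·√(2π)))·exp(−(-1.2−4.3)²/(2·0.8²)) = 0.498678·exp(-23.63281) = 2.71782e-11
Unnormalised posteriors:
  w_1·L_1 = 0.16 × 0.394707 = 0.0631532
  w_2·L_2 = 0.68 × 0.0445031 = 0.0302621
  w_3·L_3 = 0.16 × 2.71782e-11 = 4.34851e-12
Marginal: 0.0631532 + 0.0302621 + 4.34851e-12 = 0.0934153
Responsibility of Cluster 1: 0.0631532 / 0.0934153 ≈ 0.6760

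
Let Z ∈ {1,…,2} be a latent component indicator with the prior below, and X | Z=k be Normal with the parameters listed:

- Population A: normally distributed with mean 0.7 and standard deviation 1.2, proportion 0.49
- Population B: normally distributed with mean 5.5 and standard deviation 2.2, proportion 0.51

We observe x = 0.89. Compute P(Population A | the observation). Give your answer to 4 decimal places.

0.9399

P(component k | x) = w_k·f_k(x) / marginal(x), where marginal(x) = Σ_j w_j·f_j(x).
Evaluate each component's likelihood at the observed value:
  L_A = 0.328311
  L_B = 0.0201841
Multiply by the mixture weights:
  w_A·L_A = 0.49 × 0.328311 = 0.160872
  w_B·L_B = 0.51 × 0.0201841 = 0.0102939
Denominator: 0.160872 + 0.0102939 = 0.171166
P(Population A | the observation) = 0.160872 / 0.171166 ≈ 0.9399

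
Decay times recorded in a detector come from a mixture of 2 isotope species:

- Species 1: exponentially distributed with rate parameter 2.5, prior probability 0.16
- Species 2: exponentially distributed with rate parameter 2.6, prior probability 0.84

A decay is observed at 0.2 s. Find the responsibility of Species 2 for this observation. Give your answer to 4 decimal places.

Apply Bayes' rule: the posterior for each component is proportional to its prior times its likelihood at x.
Evaluate each component's likelihood at the observed value:
  f_1 = 1.51633
  f_2 = 1.54575
Prior × likelihood for each component:
  w_1·f_1 = 0.16 × 1.51633 = 0.242612
  w_2·f_2 = 0.84 × 1.54575 = 1.29843
Marginal: 0.242612 + 1.29843 = 1.54105
Responsibility of Species 2: 1.29843 / 1.54105 ≈ 0.8426

0.8426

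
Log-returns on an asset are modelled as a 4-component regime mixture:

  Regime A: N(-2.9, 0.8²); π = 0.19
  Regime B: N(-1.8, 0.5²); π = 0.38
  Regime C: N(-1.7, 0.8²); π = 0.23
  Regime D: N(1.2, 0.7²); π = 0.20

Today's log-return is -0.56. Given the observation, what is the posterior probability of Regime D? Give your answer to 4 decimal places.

0.0783

Apply Bayes' rule: the posterior for each component is proportional to its prior times its likelihood at x.
Evaluate each component's likelihood at the observed value:
  f_A = (1/(0.8·√(2π)))·exp(−(-0.56−-2.9)²/(2·0.8²)) = 0.498678·exp(-4.27781) = 0.00691815
  f_B = (1/(0.5·√(2π)))·exp(−(-0.56−-1.8)²/(2·0.5²)) = 0.797885·exp(-3.07520) = 0.0368466
  f_C = (1/(0.8·√(2π)))·exp(−(-0.56−-1.7)²/(2·0.8²)) = 0.498678·exp(-1.01531) = 0.180666
  f_D = (1/(0.7·√(2π)))·exp(−(-0.56−1.2)²/(2·0.7²)) = 0.569918·exp(-3.16082) = 0.0241594
Multiply by the mixture weights:
  P(Z=A)·f_A = 0.19 × 0.00691815 = 0.00131445
  P(Z=B)·f_B = 0.38 × 0.0368466 = 0.0140017
  P(Z=C)·f_C = 0.23 × 0.180666 = 0.0415531
  P(Z=D)·f_D = 0.20 × 0.0241594 = 0.00483189
Evidence: 0.00131445 + 0.0140017 + 0.0415531 + 0.00483189 = 0.0617011
Responsibility of Regime D: 0.00483189 / 0.0617011 ≈ 0.0783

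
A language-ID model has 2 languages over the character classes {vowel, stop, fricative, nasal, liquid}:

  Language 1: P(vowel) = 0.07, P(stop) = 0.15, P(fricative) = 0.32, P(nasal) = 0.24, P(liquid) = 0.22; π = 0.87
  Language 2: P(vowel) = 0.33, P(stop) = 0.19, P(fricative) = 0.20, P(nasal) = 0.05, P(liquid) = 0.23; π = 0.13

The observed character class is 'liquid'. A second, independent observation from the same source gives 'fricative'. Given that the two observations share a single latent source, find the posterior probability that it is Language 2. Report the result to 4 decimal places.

P(component k | x) = w_k·f_k(x) / marginal(x), where marginal(x) = Σ_j w_j·f_j(x).
Since both observations come from the same component, the likelihood for component k is f_k(x₁)·f_k(x₂).
  f_1 = [0.22] × [0.32] = 0.0704
  f_2 = [0.23] × [0.2] = 0.046
Prior × likelihood for each component:
  w_1·f_1 = 0.87 × 0.0704 = 0.061248
  w_2·f_2 = 0.13 × 0.046 = 0.00598
Denominator: 0.061248 + 0.00598 = 0.067228
P(Language 2 | x₁,x₂) = 0.00598 / 0.067228 ≈ 0.0890

0.0890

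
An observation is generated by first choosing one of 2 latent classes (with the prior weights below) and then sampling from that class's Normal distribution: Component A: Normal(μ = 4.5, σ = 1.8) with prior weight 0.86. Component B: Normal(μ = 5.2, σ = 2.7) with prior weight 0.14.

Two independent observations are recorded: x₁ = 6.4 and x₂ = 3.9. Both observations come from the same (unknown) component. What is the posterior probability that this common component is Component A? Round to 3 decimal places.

The responsibility of component k is P(Z=k) f_k(x) divided by Σ_j P(Z=j) f_j(x).
Since both observations come from the same component, the likelihood for component k is f_k(x₁)·f_k(x₂).
  f_A = [(1/(1.8·√(2π)))·exp(−(6.4−4.5)²/(2·1.8²)) = 0.221635·exp(-0.55710) = 0.126968] × [0.209657] = 0.0266197
  f_B = [(1/(2.7·√(2π)))·exp(−(6.4−5.2)²/(2·2.7²)) = 0.147756·exp(-0.09877) = 0.133861] × [0.131585] = 0.0176141
Unnormalised posteriors:
  P(Z=A)·f_A = 0.86 × 0.0266197 = 0.0228929
  P(Z=B)·f_B = 0.14 × 0.0176141 = 0.00246597
Sum: 0.0228929 + 0.00246597 = 0.0253589
P(Component A | x) = 0.0228929 / 0.0253589 ≈ 0.903

0.903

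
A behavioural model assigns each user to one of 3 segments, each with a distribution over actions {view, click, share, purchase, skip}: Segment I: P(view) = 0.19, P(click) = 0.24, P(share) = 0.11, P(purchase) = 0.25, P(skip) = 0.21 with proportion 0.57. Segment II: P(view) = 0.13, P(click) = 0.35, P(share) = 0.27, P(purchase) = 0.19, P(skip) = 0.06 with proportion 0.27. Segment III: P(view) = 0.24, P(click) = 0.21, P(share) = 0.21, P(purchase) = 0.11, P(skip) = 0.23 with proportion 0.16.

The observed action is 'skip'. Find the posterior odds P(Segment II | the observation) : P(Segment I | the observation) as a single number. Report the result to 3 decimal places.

0.135

The posterior odds equal the prior odds times the likelihood ratio: (P(Z=i)/P(Z=j))·(f_i(x)/f_j(x)).
Evaluate each component's likelihood at the observed value:
  L_I = 0.21
  L_II = 0.06
  L_III = 0.23
Posterior odds = (P(Z=II)·L_II) / (P(Z=I)·L_I) = (0.27·0.06) / (0.57·0.21) = 0.0162 / 0.1197 ≈ 0.135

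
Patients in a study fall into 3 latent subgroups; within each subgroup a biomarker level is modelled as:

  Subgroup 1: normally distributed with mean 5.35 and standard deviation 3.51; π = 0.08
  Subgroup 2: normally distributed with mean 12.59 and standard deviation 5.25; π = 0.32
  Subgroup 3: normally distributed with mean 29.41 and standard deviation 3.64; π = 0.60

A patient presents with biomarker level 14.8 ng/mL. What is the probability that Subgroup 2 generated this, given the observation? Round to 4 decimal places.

0.9883

The responsibility of component k is P(Z=k) f_k(x) divided by Σ_j P(Z=j) f_j(x).
Component likelihoods at x = 14.8 ng/mL:
  p_1 = (1/(3.51·√(2π)))·exp(−(14.8−5.35)²/(2·3.51²)) = 0.113659·exp(-3.62426) = 0.00303114
  p_2 = (1/(5.25·√(2π)))·exp(−(14.8−12.59)²/(2·5.25²)) = 0.075989·exp(-0.08860) = 0.069546
  p_3 = (1/(3.64·√(2π)))·exp(−(14.8−29.41)²/(2·3.64²)) = 0.109600·exp(-8.05504) = 3.47976e-05
Prior × likelihood for each component:
  P(Z=1)·p_1 = 0.08 × 0.00303114 = 0.000242492
  P(Z=2)·p_2 = 0.32 × 0.069546 = 0.0222547
  P(Z=3)·p_3 = 0.60 × 3.47976e-05 = 2.08786e-05
Evidence: 0.000242492 + 0.0222547 + 2.08786e-05 = 0.0225181
So the posterior for Subgroup 2 is 0.0222547 / 0.0225181 ≈ 0.9883.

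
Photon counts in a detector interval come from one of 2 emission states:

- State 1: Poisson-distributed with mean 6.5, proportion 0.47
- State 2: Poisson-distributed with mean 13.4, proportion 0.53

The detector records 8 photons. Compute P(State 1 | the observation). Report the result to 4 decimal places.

Apply Bayes' rule: the posterior for each component is proportional to its prior times its likelihood at x.
Component likelihoods at x = 8 photons:
  L_1 = e^(−6.5)·6.5^8/8! = 0.118815
  L_2 = e^(−13.4)·13.4^8/8! = 0.0390636
Weight by the priors:
  P(Z=1)·L_1 = 0.47 × 0.118815 = 0.0558432
  P(Z=2)·L_2 = 0.53 × 0.0390636 = 0.0207037
Denominator: 0.0558432 + 0.0207037 = 0.0765469
P(State 1 | the observation) = 0.0558432 / 0.0765469 ≈ 0.7295

0.7295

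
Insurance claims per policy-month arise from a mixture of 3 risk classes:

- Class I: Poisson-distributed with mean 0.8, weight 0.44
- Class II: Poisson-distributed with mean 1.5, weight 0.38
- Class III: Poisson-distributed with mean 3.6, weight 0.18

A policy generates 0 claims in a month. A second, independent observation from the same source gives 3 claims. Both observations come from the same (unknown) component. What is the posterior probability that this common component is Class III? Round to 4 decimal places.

Apply Bayes' rule: the posterior for each component is proportional to its prior times its likelihood at x.
Since both observations come from the same component, the likelihood for component k is f_k(x₁)·f_k(x₂).
  f_I = [e^(−0.8)·0.8^0/0! = 0.449329] × [0.0383427] = 0.0172285
  f_II = [e^(−1.5)·1.5^0/0! = 0.22313] × [0.125511] = 0.0280052
  f_III = [e^(−3.6)·3.6^0/0! = 0.0273237] × [0.212469] = 0.00580545
Prior × likelihood for each component:
  π_I·f_I = 0.44 × 0.0172285 = 0.00758054
  π_II·f_II = 0.38 × 0.0280052 = 0.010642
  π_III·f_III = 0.18 × 0.00580545 = 0.00104498
Evidence: 0.00758054 + 0.010642 + 0.00104498 = 0.0192675
So the posterior for Class III is 0.00104498 / 0.0192675 ≈ 0.0542.

0.0542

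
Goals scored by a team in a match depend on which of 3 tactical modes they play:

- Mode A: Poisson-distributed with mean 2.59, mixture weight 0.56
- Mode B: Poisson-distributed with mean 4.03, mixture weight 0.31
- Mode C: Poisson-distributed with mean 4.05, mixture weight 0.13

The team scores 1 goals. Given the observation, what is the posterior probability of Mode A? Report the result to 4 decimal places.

0.7762

The responsibility of component k is π_k f_k(x) divided by Σ_j π_j f_j(x).
Poisson probabilities:
  f_A = 0.194302
  f_B = 0.0716305
  f_C = 0.0705606
Multiply by the mixture weights:
  π_A·f_A = 0.56 × 0.194302 = 0.108809
  π_B·f_B = 0.31 × 0.0716305 = 0.0222055
  π_C·f_C = 0.13 × 0.0705606 = 0.00917288
Sum: 0.108809 + 0.0222055 + 0.00917288 = 0.140187
So the posterior for Mode A is 0.108809 / 0.140187 ≈ 0.7762.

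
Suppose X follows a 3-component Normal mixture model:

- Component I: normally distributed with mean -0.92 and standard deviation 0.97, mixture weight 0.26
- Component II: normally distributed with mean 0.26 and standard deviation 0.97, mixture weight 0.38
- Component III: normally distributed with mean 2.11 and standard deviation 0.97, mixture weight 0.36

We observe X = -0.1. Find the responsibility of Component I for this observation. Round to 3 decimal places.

Apply Bayes' rule: the posterior for each component is proportional to its prior times its likelihood at x.
Evaluate each component's likelihood at the observed value:
  f_I = (1/(0.97·√(2π)))·exp(−(-0.1−-0.92)²/(2·0.97²)) = 0.411281·exp(-0.35732) = 0.287712
  f_II = (1/(0.97·√(2π)))·exp(−(-0.1−0.26)²/(2·0.97²)) = 0.411281·exp(-0.06887) = 0.383909
  f_III = (1/(0.97·√(2π)))·exp(−(-0.1−2.11)²/(2·0.97²)) = 0.411281·exp(-2.59544) = 0.0306869
Unnormalised posteriors:
  w_I·f_I = 0.26 × 0.287712 = 0.074805
  w_II·f_II = 0.38 × 0.383909 = 0.145885
  w_III·f_III = 0.36 × 0.0306869 = 0.0110473
Normaliser: 0.074805 + 0.145885 + 0.0110473 = 0.231738
Responsibility of Component I: 0.074805 / 0.231738 ≈ 0.323

0.323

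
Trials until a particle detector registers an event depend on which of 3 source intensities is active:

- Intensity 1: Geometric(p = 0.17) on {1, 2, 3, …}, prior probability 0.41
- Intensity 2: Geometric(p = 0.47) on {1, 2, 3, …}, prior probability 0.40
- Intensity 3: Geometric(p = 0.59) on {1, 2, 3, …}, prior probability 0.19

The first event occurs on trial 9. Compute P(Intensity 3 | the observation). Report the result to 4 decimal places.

0.0053

The responsibility of component k is P(Z=k) f_k(x) divided by Σ_j P(Z=j) f_j(x).
Component likelihoods at x = 9:
  L_1 = 0.17·(1−0.17)^8 = 0.17·0.225229 = 0.038289
  L_2 = 0.47·(1−0.47)^8 = 0.47·0.00622597 = 0.00292621
  L_3 = 0.59·(1−0.59)^8 = 0.59·0.000798493 = 0.000471111
Prior × likelihood for each component:
  P(Z=1)·L_1 = 0.41 × 0.038289 = 0.0156985
  P(Z=2)·L_2 = 0.40 × 0.00292621 = 0.00117048
  P(Z=3)·L_3 = 0.19 × 0.000471111 = 8.9511e-05
Marginal: 0.0156985 + 0.00117048 + 8.9511e-05 = 0.0169585
So the posterior for Intensity 3 is 8.9511e-05 / 0.0169585 ≈ 0.0053.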